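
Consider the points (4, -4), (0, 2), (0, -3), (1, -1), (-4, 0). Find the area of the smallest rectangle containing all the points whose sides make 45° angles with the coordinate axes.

36

In coordinates u = x + y, v = x − y the rectangle is axis-aligned; the map (x,y)→(u,v) scales areas by 2.
u-values: 0, 2, -3, 0, -4; range = 2 − (-4) = 6.
v-values: 8, -2, 3, 2, -4; range = 8 − (-4) = 12.
Area = (6 × 12) / 2 = 36.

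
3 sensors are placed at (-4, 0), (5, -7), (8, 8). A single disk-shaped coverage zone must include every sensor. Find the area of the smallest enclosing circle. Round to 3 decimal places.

204.204

Call the three points A, B, C in the order given.
Side lengths²: AB² = 130, AC² = 208, BC² = 234.
Since BC² = 234 < 208 + 130 = 338, the triangle is acute, so the smallest enclosing circle is the circumcircle.
Circumcentre = (4, 1), r² = 65.
Area = π·r² = π·65 ≈ 204.204.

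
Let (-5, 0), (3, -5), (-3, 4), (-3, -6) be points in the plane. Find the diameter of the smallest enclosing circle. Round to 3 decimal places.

10.966

By Welzl's lemma the MEC is supported by two points (diametrically opposite) or three points (on a circumcircle).
The minimum enclosing circle is determined by three boundary points: (3, -5), (-3, 4), (-3, -6).
Their circumcentre is (-0.75, -1) with r² = 30.0625.
The farthest remaining point (-5, 0) is at distance² 19.0625 ≤ 30.0625.
Diameter = 2r = 2√(30.0625) ≈ 10.966.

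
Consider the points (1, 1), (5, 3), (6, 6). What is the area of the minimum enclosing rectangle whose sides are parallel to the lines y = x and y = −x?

In coordinates u = x + y, v = x − y the rectangle is axis-aligned; the map (x,y)→(u,v) scales areas by 2.
u-values: 2, 8, 12; range = 12 − 2 = 10.
v-values: 0, 2, 0; range = 2 − 0 = 2.
Area = (10 × 2) / 2 = 10.

10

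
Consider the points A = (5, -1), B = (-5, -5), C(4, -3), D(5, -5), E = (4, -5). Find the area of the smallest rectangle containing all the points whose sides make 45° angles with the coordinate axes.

70

In coordinates u = x + y, v = x − y the rectangle is axis-aligned; the map (x,y)→(u,v) scales areas by 2.
u-values: 4, -10, 1, 0, -1; range = 4 − (-10) = 14.
v-values: 6, 0, 7, 10, 9; range = 10 − 0 = 10.
Area = (14 × 10) / 2 = 70.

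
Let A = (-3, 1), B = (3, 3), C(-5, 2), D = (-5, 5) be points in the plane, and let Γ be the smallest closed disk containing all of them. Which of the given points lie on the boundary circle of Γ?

The minimum enclosing circle of a finite set is fixed by two of the points (as a diameter) or three (as a circumcircle).
The minimum enclosing circle is determined by three boundary points: B, C, D.
Their circumcentre is (-1.125, 3.5) with r² = 17.265625.
The farthest remaining point A is at distance² 9.765625 ≤ 17.265625.
The points at distance exactly r from the centre are B, C, D — 3 points.

B, C, D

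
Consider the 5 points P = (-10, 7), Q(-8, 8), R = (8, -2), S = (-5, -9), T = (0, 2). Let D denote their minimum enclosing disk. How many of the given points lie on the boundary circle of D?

3

The minimum enclosing circle is determined by three boundary points: P, R, S.
Their circumcentre is (-101/54, 41/54) with r² = 153145/1458.
The farthest remaining point Q is at distance² 131221/1458 ≤ 153145/1458.
The points at distance exactly r from the centre are P, R, S — 3 points.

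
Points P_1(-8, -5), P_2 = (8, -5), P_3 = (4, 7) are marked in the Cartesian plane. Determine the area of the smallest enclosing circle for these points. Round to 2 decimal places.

Side lengths²: P_1P_2² = 256, P_1P_3² = 288, P_2P_3² = 160.
Since P_1P_3² = 288 < 256 + 160 = 416, the triangle is acute, so the smallest enclosing circle is the circumcircle.
Circumcentre = (0, -1), r² = 80.
Area = π·r² = π·80 ≈ 251.33.

251.33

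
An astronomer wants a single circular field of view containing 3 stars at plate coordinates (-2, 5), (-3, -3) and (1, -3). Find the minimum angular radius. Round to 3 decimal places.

4.305

Call the three points A, B, C in the order given.
Side lengths²: AB² = 65, AC² = 73, BC² = 16.
Since AC² = 73 < 65 + 16 = 81, the triangle is acute, so the smallest enclosing circle is the circumcircle.
Circumcentre = (-1, 0.8125), r² = 18.53515625.
r = √(18.53515625) ≈ 4.305.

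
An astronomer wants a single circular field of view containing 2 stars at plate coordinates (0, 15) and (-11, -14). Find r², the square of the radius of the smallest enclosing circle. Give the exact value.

The smallest circle enclosing two points has them as diameter endpoints.
Centre = midpoint = (-5.5, 0.5); r² = |(0, 15)−(-11, -14)|²/4 = 962/4 = 240.5.

240.5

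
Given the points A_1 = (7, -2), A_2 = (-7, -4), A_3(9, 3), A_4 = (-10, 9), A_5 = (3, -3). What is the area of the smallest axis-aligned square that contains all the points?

The bounding box has width 19 and height 13.
An axis-aligned square enclosing the set must have side ≥ max(width, height).
So the minimum side is max(19, 13) = 19.
Area = 19² = 361.

361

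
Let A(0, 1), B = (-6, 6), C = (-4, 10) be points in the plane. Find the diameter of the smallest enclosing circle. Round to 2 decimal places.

Side lengths²: AB² = 61, AC² = 97, BC² = 20.
Since AC² = 97 ≥ 61 + 20 = 81, the angle opposite AC is not acute, so the smallest enclosing circle has AC as diameter.
Centre = midpoint of AC = (-2, 5.5), r² = 97/4 = 24.25.
Diameter = 2r = 2√(24.25) ≈ 9.85.

9.85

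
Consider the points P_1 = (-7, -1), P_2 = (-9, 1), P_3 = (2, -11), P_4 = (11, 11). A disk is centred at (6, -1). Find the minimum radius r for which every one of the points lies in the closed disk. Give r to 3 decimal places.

15.133

The required radius is the distance from (6, -1) to the farthest point.
Squared distances: 169, 229, 116, 169.
Maximum is 229, attained at P_2.
r = √229 ≈ 15.133.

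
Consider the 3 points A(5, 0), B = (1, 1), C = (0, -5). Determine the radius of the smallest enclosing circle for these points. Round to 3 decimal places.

Side lengths²: AB² = 17, AC² = 50, BC² = 37.
Since AC² = 50 < 37 + 17 = 54, the triangle is acute, so the smallest enclosing circle is the circumcircle.
Circumcentre = (2.3, -2.3), r² = 12.58.
r = √(12.58) ≈ 3.547.

3.547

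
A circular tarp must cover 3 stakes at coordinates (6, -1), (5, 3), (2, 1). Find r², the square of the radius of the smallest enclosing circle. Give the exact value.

1105/196

Call the three points A, B, C in the order given.
Side lengths²: AB² = 17, AC² = 20, BC² = 13.
Since AC² = 20 < 17 + 13 = 30, the triangle is acute, so the smallest enclosing circle is the circumcircle.
Circumcentre = (61/14, 5/7), r² = 1105/196.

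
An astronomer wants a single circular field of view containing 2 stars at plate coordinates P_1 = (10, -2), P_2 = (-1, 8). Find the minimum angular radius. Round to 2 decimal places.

The smallest circle enclosing two points has them as diameter endpoints.
Centre = midpoint = (4.5, 3); r² = |P_1P_2|²/4 = 221/4 = 55.25.
r = √(55.25) ≈ 7.43.

7.43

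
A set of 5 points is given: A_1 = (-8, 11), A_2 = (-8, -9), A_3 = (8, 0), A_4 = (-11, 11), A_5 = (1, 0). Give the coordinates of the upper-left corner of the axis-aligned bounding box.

(-11, 11)

x-range [-11, 8], y-range [-9, 11].
The upper-left corner is (-11, 11).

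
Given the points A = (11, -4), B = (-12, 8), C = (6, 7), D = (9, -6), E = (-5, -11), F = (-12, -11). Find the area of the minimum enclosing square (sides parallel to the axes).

529

The bounding box has width 23 and height 19.
An axis-aligned square enclosing the set must have side ≥ max(width, height).
So the minimum side is max(23, 19) = 23.
Area = 23² = 529.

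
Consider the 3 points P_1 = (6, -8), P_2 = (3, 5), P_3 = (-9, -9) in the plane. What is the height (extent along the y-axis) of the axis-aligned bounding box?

14

max y = 5, min y = -9, so height = 14.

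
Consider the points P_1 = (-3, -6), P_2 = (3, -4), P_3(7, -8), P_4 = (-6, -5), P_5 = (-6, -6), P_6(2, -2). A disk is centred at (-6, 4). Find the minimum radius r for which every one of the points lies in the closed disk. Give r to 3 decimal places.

The required radius is the distance from (-6, 4) to the farthest point.
Squared distances: 109, 145, 313, 81, 100, 100.
Maximum is 313, attained at P_3.
r = √313 ≈ 17.692.

17.692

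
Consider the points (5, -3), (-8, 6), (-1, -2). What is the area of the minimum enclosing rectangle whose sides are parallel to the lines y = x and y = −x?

In coordinates u = x + y, v = x − y the rectangle is axis-aligned; the map (x,y)→(u,v) scales areas by 2.
u-values: 2, -2, -3; range = 2 − (-3) = 5.
v-values: 8, -14, 1; range = 8 − (-14) = 22.
Area = (5 × 22) / 2 = 55.

55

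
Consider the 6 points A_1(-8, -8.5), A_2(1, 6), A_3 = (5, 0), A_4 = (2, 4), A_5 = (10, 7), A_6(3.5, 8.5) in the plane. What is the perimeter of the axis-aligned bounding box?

Width = max x − min x = 10 − (-8) = 18.
Height = max y − min y = 8.5 − (-8.5) = 17.
Perimeter = 2(18 + 17) = 70.

70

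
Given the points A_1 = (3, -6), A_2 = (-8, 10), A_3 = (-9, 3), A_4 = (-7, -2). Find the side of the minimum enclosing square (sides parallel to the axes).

The bounding box has width 12 and height 16.
An axis-aligned square enclosing the set must have side ≥ max(width, height).
So the minimum side is max(12, 16) = 16.

16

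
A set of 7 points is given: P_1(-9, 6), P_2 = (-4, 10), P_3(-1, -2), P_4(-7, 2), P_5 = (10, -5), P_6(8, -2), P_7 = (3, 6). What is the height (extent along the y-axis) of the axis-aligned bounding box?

15

max y = 10, min y = -5, so height = 15.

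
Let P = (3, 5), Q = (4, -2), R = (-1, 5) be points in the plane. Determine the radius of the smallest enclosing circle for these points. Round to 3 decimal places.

Side lengths²: PQ² = 50, PR² = 16, QR² = 74.
Since QR² = 74 ≥ 50 + 16 = 66, the angle opposite QR is not acute, so the smallest enclosing circle has QR as diameter.
Centre = midpoint of QR = (1.5, 1.5), r² = 74/4 = 18.5.
r = √(18.5) ≈ 4.301.

4.301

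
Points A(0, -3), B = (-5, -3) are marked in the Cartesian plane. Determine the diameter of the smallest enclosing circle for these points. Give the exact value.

5

The smallest circle enclosing two points has them as diameter endpoints.
Centre = midpoint = (-2.5, -3); r² = |AB|²/4 = 25/4 = 6.25.
Diameter = 2r = 2√(6.25) = 5.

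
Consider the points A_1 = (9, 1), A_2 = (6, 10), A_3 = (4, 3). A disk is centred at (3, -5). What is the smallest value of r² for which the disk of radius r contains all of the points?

The required radius is the distance from (3, -5) to the farthest point.
Squared distances: 72, 234, 65.
Maximum is 234, attained at A_2.

234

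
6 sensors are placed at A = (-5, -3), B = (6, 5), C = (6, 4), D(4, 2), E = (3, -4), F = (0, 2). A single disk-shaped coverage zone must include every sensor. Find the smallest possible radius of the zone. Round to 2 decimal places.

6.80

The farthest pair is A–B with squared distance 185. The circle on this segment as diameter has centre (0.5, 1) and r² = 185/4 = 46.25.
Check C: distance² to centre = 39.25 ≤ 46.25, so it lies inside.
All remaining points lie in this disk, and no smaller disk contains both endpoints, so this is the minimum enclosing circle.
r = √(46.25) ≈ 6.80.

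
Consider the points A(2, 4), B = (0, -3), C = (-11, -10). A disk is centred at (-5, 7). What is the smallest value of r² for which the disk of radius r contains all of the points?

The required radius is the distance from (-5, 7) to the farthest point.
Squared distances: 58, 125, 325.
Maximum is 325, attained at C.

325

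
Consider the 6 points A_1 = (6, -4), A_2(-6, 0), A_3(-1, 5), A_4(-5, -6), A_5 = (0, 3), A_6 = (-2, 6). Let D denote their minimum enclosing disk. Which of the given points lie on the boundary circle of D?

The minimum enclosing circle of a finite set is fixed by two of the points (as a diameter) or three (as a circumcircle).
The minimum enclosing circle is determined by three boundary points: A_1, A_4, A_6.
Their circumcentre is (-11/42, -17/21) with r² = 87125/1764.
The farthest remaining point A_3 is at distance² 60497/1764 ≤ 87125/1764.
The points at distance exactly r from the centre are A_1, A_4, A_6 — 3 points.

A_1, A_4, A_6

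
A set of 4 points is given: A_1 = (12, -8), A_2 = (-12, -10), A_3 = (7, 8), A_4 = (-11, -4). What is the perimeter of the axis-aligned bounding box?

84

Width = max x − min x = 12 − (-12) = 24.
Height = max y − min y = 8 − (-10) = 18.
Perimeter = 2(24 + 18) = 84.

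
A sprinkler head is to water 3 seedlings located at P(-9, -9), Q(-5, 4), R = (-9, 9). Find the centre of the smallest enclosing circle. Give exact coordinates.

(-9, 0)

Side lengths²: PQ² = 185, PR² = 324, QR² = 41.
Since PR² = 324 ≥ 185 + 41 = 226, the angle opposite PR is not acute, so the smallest enclosing circle has PR as diameter.
Centre = midpoint of PR = (-9, 0), r² = 324/4 = 81.
Centre = (-9, 0).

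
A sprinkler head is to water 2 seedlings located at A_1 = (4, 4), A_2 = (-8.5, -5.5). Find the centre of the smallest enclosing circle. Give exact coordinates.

(-2.25, -0.75)

The smallest circle enclosing two points has them as diameter endpoints.
Centre = midpoint = (-2.25, -0.75); r² = |A_1A_2|²/4 = 246.5/4 = 61.625.
Centre = (-2.25, -0.75).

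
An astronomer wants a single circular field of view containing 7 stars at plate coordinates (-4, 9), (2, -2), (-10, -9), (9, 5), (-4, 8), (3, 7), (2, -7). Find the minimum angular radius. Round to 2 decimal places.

11.80

The minimum enclosing circle of a finite set is fixed by two of the points (as a diameter) or three (as a circumcircle).
The farthest pair is (-10, -9)–(9, 5) with squared distance 557. The circle on this segment as diameter has centre (-0.5, -2) and r² = 557/4 = 139.25.
Check (-4, 9): distance² to centre = 133.25 ≤ 139.25, so it lies inside.
All remaining points lie in this disk, and no smaller disk contains both endpoints, so this is the minimum enclosing circle.
r = √(139.25) ≈ 11.80.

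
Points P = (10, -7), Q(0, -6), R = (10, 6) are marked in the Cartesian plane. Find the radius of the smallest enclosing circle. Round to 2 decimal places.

7.85

Side lengths²: PQ² = 101, PR² = 169, QR² = 244.
Since QR² = 244 < 169 + 101 = 270, the triangle is acute, so the smallest enclosing circle is the circumcircle.
Circumcentre = (5.6, -0.5), r² = 61.61.
r = √(61.61) ≈ 7.85.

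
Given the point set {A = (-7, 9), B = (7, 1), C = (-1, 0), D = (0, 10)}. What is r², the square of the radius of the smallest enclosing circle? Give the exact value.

65

The farthest pair is A–B with squared distance 260. The circle on this segment as diameter has centre (0, 5) and r² = 260/4 = 65.
Check C: distance² to centre = 26 ≤ 65, so it lies inside.
All remaining points lie in this disk, and no smaller disk contains both endpoints, so this is the minimum enclosing circle.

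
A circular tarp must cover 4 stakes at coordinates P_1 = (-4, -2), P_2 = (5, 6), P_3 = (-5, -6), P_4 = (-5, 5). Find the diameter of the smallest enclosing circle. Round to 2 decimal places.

15.62

The minimum enclosing circle of a finite set is fixed by two of the points (as a diameter) or three (as a circumcircle).
The farthest pair is P_2–P_3 with squared distance 244. The circle on this segment as diameter has centre (0, 0) and r² = 244/4 = 61.
Check P_1: distance² to centre = 20 ≤ 61, so it lies inside.
All remaining points lie in this disk, and no smaller disk contains both endpoints, so this is the minimum enclosing circle.
Diameter = 2r = 2√61 ≈ 15.62.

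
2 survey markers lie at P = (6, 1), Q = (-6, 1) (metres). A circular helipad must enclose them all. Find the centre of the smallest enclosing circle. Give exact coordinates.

(0, 1)

The smallest circle enclosing two points has them as diameter endpoints.
Centre = midpoint = (0, 1); r² = |PQ|²/4 = 144/4 = 36.
Centre = (0, 1).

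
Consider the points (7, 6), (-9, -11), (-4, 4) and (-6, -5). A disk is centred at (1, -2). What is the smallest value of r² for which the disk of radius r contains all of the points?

The required radius is the distance from (1, -2) to the farthest point.
Squared distances: 100, 181, 61, 58.
Maximum is 181, attained at (-9, -11).

181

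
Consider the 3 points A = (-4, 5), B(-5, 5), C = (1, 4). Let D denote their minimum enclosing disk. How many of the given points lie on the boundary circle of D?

2

Side lengths²: AB² = 1, AC² = 26, BC² = 37.
Since BC² = 37 ≥ 26 + 1 = 27, the angle opposite BC is not acute, so the smallest enclosing circle has BC as diameter.
Centre = midpoint of BC = (-2, 4.5), r² = 37/4 = 9.25.
The points at distance exactly r from the centre are B, C — 2 points.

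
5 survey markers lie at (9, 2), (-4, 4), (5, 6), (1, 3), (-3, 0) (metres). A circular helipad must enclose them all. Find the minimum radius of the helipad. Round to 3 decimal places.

6.576

The minimum enclosing circle of a finite set is fixed by two of the points (as a diameter) or three (as a circumcircle).
The farthest pair is (9, 2)–(-4, 4) with squared distance 173. The circle on this segment as diameter has centre (2.5, 3) and r² = 173/4 = 43.25.
Check (5, 6): distance² to centre = 15.25 ≤ 43.25, so it lies inside.
All remaining points lie in this disk, and no smaller disk contains both endpoints, so this is the minimum enclosing circle.
r = √(43.25) ≈ 6.576.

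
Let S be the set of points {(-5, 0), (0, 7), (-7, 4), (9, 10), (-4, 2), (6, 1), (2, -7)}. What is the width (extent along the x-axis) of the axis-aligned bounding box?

max x = 9, min x = -7, so width = 16.

16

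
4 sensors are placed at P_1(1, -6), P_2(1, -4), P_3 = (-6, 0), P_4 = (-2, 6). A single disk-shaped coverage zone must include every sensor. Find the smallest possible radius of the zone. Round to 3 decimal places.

The farthest pair is P_1–P_4 with squared distance 153. The circle on this segment as diameter has centre (-0.5, 0) and r² = 153/4 = 38.25.
Check P_2: distance² to centre = 18.25 ≤ 38.25, so it lies inside.
All remaining points lie in this disk, and no smaller disk contains both endpoints, so this is the minimum enclosing circle.
r = √(38.25) ≈ 6.185.

6.185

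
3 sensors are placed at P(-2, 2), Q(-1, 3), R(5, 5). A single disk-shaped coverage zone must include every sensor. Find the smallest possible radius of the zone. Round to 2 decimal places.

3.81

Side lengths²: PQ² = 2, PR² = 58, QR² = 40.
Since PR² = 58 ≥ 40 + 2 = 42, the angle opposite PR is not acute, so the smallest enclosing circle has PR as diameter.
Centre = midpoint of PR = (1.5, 3.5), r² = 58/4 = 14.5.
r = √(14.5) ≈ 3.81.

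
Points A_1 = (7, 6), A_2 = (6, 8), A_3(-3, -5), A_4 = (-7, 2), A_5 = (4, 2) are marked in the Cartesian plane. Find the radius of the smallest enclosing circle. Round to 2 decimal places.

7.94

A smallest enclosing disk is always determined by at most three of the input points on its boundary.
The minimum enclosing circle is determined by three boundary points: A_2, A_3, A_4.
Their circumcentre is (43/46, 87/46) with r² = 66625/1058.
The farthest remaining point A_1 is at distance² 56781/1058 ≤ 66625/1058.
r = √(66625/1058) ≈ 7.94.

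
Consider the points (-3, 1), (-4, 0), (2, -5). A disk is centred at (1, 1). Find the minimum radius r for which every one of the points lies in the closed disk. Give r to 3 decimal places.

6.083

The required radius is the distance from (1, 1) to the farthest point.
Squared distances: 16, 26, 37.
Maximum is 37, attained at (2, -5).
r = √37 ≈ 6.083.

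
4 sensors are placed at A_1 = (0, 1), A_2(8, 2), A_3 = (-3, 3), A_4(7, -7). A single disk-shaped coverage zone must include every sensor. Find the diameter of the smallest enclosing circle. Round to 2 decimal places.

14.14

The minimum enclosing circle of a finite set is fixed by two of the points (as a diameter) or three (as a circumcircle).
The minimum enclosing circle is determined by three boundary points: A_2, A_3, A_4.
Their circumcentre is (2.1, -1.9) with r² = 50.02.
The farthest remaining point A_1 is at distance² 12.82 ≤ 50.02.
Diameter = 2r = 2√(50.02) ≈ 14.14.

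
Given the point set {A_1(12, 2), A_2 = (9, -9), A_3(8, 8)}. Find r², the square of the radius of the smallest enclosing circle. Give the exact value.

72.5

Side lengths²: A_1A_2² = 130, A_1A_3² = 52, A_2A_3² = 290.
Since A_2A_3² = 290 ≥ 130 + 52 = 182, the angle opposite A_2A_3 is not acute, so the smallest enclosing circle has A_2A_3 as diameter.
Centre = midpoint of A_2A_3 = (8.5, -0.5), r² = 290/4 = 72.5.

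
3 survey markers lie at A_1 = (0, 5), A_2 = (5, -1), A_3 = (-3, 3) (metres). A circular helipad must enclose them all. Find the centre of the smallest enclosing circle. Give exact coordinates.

Side lengths²: A_1A_2² = 61, A_1A_3² = 13, A_2A_3² = 80.
Since A_2A_3² = 80 ≥ 61 + 13 = 74, the angle opposite A_2A_3 is not acute, so the smallest enclosing circle has A_2A_3 as diameter.
Centre = midpoint of A_2A_3 = (1, 1), r² = 80/4 = 20.
Centre = (1, 1).

(1, 1)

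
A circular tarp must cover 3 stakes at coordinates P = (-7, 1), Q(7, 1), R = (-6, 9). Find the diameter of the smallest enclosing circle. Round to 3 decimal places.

Side lengths²: PQ² = 196, PR² = 65, QR² = 233.
Since QR² = 233 < 196 + 65 = 261, the triangle is acute, so the smallest enclosing circle is the circumcircle.
Circumcentre = (0, 4.1875), r² = 59.16015625.
Diameter = 2r = 2√(59.16015625) ≈ 15.383.

15.383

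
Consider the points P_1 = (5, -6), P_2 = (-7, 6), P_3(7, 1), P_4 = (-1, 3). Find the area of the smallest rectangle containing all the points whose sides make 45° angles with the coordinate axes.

In coordinates u = x + y, v = x − y the rectangle is axis-aligned; the map (x,y)→(u,v) scales areas by 2.
u-values: -1, -1, 8, 2; range = 8 − (-1) = 9.
v-values: 11, -13, 6, -4; range = 11 − (-13) = 24.
Area = (9 × 24) / 2 = 108.

108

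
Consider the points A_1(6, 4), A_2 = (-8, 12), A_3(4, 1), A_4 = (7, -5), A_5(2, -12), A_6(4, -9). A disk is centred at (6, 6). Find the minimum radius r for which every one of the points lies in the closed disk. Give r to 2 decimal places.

The required radius is the distance from (6, 6) to the farthest point.
Squared distances: 4, 232, 29, 122, 340, 229.
Maximum is 340, attained at A_5.
r = √340 ≈ 18.44.

18.44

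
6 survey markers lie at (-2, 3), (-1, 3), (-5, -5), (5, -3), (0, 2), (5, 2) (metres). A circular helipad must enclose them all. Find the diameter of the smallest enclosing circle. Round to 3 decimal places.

12.207

The farthest pair is (-5, -5)–(5, 2) with squared distance 149. The circle on this segment as diameter has centre (0, -1.5) and r² = 149/4 = 37.25.
Check (-2, 3): distance² to centre = 24.25 ≤ 37.25, so it lies inside.
All remaining points lie in this disk, and no smaller disk contains both endpoints, so this is the minimum enclosing circle.
Diameter = 2r = 2√(37.25) ≈ 12.207.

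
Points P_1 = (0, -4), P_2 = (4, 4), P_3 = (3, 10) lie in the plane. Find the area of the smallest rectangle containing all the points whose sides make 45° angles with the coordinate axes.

93.5

In coordinates u = x + y, v = x − y the rectangle is axis-aligned; the map (x,y)→(u,v) scales areas by 2.
u-values: -4, 8, 13; range = 13 − (-4) = 17.
v-values: 4, 0, -7; range = 4 − (-7) = 11.
Area = (17 × 11) / 2 = 93.5.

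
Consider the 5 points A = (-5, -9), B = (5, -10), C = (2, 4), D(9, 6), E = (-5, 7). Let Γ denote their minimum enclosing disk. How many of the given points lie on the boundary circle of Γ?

By Welzl's lemma the MEC is supported by two points (diametrically opposite) or three points (on a circumcircle).
The minimum enclosing circle is determined by three boundary points: A, D, E.
Their circumcentre is (41/28, -1) with r² = 82937/784.
The farthest remaining point B is at distance² 73305/784 ≤ 82937/784.
The points at distance exactly r from the centre are A, D, E — 3 points.

3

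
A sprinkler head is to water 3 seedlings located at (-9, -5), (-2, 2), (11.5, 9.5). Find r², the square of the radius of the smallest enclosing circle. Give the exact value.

Call the three points A, B, C in the order given.
Side lengths²: AB² = 98, AC² = 630.5, BC² = 238.5.
Since AC² = 630.5 ≥ 238.5 + 98 = 336.5, the angle opposite AC is not acute, so the smallest enclosing circle has AC as diameter.
Centre = midpoint of AC = (1.25, 2.25), r² = 630.5/4 = 157.625.

157.625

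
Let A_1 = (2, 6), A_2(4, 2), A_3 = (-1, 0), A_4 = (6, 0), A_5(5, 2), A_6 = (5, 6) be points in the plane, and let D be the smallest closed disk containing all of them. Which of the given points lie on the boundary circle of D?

By Welzl's lemma the MEC is supported by two points (diametrically opposite) or three points (on a circumcircle).
The minimum enclosing circle is determined by three boundary points: A_3, A_4, A_6.
Their circumcentre is (2.5, 2.5) with r² = 18.5.
The farthest remaining point A_1 is at distance² 12.5 ≤ 18.5.
The points at distance exactly r from the centre are A_3, A_4, A_6 — 3 points.

A_3, A_4, A_6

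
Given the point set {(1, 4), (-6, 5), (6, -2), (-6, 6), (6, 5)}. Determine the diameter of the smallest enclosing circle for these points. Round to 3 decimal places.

The farthest pair is (6, -2)–(-6, 6) with squared distance 208. The circle on this segment as diameter has centre (0, 2) and r² = 208/4 = 52.
Check (1, 4): distance² to centre = 5 ≤ 52, so it lies inside.
All remaining points lie in this disk, and no smaller disk contains both endpoints, so this is the minimum enclosing circle.
Diameter = 2r = 2√52 ≈ 14.422.

14.422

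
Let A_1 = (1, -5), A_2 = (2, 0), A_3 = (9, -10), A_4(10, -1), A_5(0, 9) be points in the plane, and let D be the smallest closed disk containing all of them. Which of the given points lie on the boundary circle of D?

The minimum enclosing circle of a finite set is fixed by two of the points (as a diameter) or three (as a circumcircle).
The farthest pair is A_3–A_5 with squared distance 442. The circle on this segment as diameter has centre (4.5, -0.5) and r² = 442/4 = 110.5.
Check A_1: distance² to centre = 32.5 ≤ 110.5, so it lies inside.
All remaining points lie in this disk, and no smaller disk contains both endpoints, so this is the minimum enclosing circle.
The points at distance exactly r from the centre are A_3, A_5 — 2 points.

A_3, A_5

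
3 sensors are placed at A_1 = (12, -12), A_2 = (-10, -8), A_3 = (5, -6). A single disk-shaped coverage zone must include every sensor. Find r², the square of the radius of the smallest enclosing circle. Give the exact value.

Side lengths²: A_1A_2² = 500, A_1A_3² = 85, A_2A_3² = 229.
Since A_1A_2² = 500 ≥ 229 + 85 = 314, the angle opposite A_1A_2 is not acute, so the smallest enclosing circle has A_1A_2 as diameter.
Centre = midpoint of A_1A_2 = (1, -10), r² = 500/4 = 125.

125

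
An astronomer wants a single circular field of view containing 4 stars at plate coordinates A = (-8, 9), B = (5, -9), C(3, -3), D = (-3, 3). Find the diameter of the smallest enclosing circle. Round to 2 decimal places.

22.20

The farthest pair is A–B with squared distance 493. The circle on this segment as diameter has centre (-1.5, 0) and r² = 493/4 = 123.25.
Check C: distance² to centre = 29.25 ≤ 123.25, so it lies inside.
All remaining points lie in this disk, and no smaller disk contains both endpoints, so this is the minimum enclosing circle.
Diameter = 2r = 2√(123.25) ≈ 22.20.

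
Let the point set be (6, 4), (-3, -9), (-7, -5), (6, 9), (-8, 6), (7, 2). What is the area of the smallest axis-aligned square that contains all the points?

324

The bounding box has width 15 and height 18.
An axis-aligned square enclosing the set must have side ≥ max(width, height).
So the minimum side is max(15, 18) = 18.
Area = 18² = 324.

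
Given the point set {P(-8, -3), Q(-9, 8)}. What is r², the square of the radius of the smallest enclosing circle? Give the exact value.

30.5

The smallest circle enclosing two points has them as diameter endpoints.
Centre = midpoint = (-8.5, 2.5); r² = |PQ|²/4 = 122/4 = 30.5.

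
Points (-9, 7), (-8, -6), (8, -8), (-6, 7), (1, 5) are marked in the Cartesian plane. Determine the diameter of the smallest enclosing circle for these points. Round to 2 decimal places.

The minimum enclosing circle of a finite set is fixed by two of the points (as a diameter) or three (as a circumcircle).
The farthest pair is (-9, 7)–(8, -8) with squared distance 514. The circle on this segment as diameter has centre (-0.5, -0.5) and r² = 514/4 = 128.5.
Check (-8, -6): distance² to centre = 86.5 ≤ 128.5, so it lies inside.
All remaining points lie in this disk, and no smaller disk contains both endpoints, so this is the minimum enclosing circle.
Diameter = 2r = 2√(128.5) ≈ 22.67.

22.67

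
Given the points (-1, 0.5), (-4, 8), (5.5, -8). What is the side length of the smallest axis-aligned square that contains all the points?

16

The bounding box has width 9.5 and height 16.
An axis-aligned square enclosing the set must have side ≥ max(width, height).
So the minimum side is max(9.5, 16) = 16.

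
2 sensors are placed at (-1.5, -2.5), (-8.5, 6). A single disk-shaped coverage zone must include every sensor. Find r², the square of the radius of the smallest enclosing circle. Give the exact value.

30.3125

The smallest circle enclosing two points has them as diameter endpoints.
Centre = midpoint = (-5, 1.75); r² = |(-1.5, -2.5)−(-8.5, 6)|²/4 = 121.25/4 = 30.3125.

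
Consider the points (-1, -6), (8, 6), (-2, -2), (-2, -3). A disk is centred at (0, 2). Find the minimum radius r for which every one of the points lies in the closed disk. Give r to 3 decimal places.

The required radius is the distance from (0, 2) to the farthest point.
Squared distances: 65, 80, 20, 29.
Maximum is 80, attained at (8, 6).
r = √80 ≈ 8.944.

8.944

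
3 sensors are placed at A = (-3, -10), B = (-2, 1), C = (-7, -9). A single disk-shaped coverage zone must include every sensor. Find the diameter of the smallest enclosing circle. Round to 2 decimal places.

11.31

Side lengths²: AB² = 122, AC² = 17, BC² = 125.
Since BC² = 125 < 122 + 17 = 139, the triangle is acute, so the smallest enclosing circle is the circumcircle.
Circumcentre = (-67/18, -79/18), r² = 5185/162.
Diameter = 2r = 2√(5185/162) ≈ 11.31.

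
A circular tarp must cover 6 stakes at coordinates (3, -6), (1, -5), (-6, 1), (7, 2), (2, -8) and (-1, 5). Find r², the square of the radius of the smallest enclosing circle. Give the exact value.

49.3

A smallest enclosing disk is always determined by at most three of the input points on its boundary.
The minimum enclosing circle is determined by three boundary points: (-6, 1), (7, 2), (2, -8).
Their circumcentre is (0.7, -1.1) with r² = 49.3.
The farthest remaining point (-1, 5) is at distance² 40.1 ≤ 49.3.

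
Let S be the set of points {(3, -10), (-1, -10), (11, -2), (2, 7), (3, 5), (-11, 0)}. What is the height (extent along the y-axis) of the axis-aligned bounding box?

max y = 7, min y = -10, so height = 17.

17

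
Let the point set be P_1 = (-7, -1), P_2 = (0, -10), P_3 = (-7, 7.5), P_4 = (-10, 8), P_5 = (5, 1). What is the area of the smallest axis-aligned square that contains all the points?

The bounding box has width 15 and height 18.
An axis-aligned square enclosing the set must have side ≥ max(width, height).
So the minimum side is max(15, 18) = 18.
Area = 18² = 324.

324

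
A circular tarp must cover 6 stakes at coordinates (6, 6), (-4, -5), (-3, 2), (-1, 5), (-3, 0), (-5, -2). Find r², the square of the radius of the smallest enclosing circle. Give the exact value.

55.25

A smallest enclosing disk is always determined by at most three of the input points on its boundary.
The farthest pair is (6, 6)–(-4, -5) with squared distance 221. The circle on this segment as diameter has centre (1, 0.5) and r² = 221/4 = 55.25.
Check (-3, 2): distance² to centre = 18.25 ≤ 55.25, so it lies inside.
All remaining points lie in this disk, and no smaller disk contains both endpoints, so this is the minimum enclosing circle.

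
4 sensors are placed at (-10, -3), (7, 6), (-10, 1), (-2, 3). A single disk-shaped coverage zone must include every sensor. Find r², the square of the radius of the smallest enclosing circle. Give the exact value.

By Welzl's lemma the MEC is supported by two points (diametrically opposite) or three points (on a circumcircle).
The farthest pair is (-10, -3)–(7, 6) with squared distance 370. The circle on this segment as diameter has centre (-1.5, 1.5) and r² = 370/4 = 92.5.
Check (-10, 1): distance² to centre = 72.5 ≤ 92.5, so it lies inside.
All remaining points lie in this disk, and no smaller disk contains both endpoints, so this is the minimum enclosing circle.

92.5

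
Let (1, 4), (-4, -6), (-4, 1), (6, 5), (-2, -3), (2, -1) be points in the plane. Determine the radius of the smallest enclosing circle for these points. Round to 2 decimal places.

The minimum enclosing circle of a finite set is fixed by two of the points (as a diameter) or three (as a circumcircle).
The farthest pair is (-4, -6)–(6, 5) with squared distance 221. The circle on this segment as diameter has centre (1, -0.5) and r² = 221/4 = 55.25.
Check (1, 4): distance² to centre = 20.25 ≤ 55.25, so it lies inside.
All remaining points lie in this disk, and no smaller disk contains both endpoints, so this is the minimum enclosing circle.
r = √(55.25) ≈ 7.43.

7.43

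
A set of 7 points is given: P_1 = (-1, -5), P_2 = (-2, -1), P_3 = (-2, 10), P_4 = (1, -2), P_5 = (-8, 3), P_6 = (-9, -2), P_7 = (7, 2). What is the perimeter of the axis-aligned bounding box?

Width = max x − min x = 7 − (-9) = 16.
Height = max y − min y = 10 − (-5) = 15.
Perimeter = 2(16 + 15) = 62.

62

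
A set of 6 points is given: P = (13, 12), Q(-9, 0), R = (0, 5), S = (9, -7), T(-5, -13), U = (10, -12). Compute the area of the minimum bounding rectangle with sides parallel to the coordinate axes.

x ranges over [-9, 13], width 22.
y ranges over [-13, 12], height 25.
Area = 22 × 25 = 550.

550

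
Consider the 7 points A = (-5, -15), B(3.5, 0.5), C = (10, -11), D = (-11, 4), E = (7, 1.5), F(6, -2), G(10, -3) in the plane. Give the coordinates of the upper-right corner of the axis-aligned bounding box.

(10, 4)

x-range [-11, 10], y-range [-15, 4].
The upper-right corner is (10, 4).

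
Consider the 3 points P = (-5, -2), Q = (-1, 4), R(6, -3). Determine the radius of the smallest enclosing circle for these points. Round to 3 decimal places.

Side lengths²: PQ² = 52, PR² = 122, QR² = 98.
Since PR² = 122 < 98 + 52 = 150, the triangle is acute, so the smallest enclosing circle is the circumcircle.
Circumcentre = (0.6, -1.4), r² = 31.72.
r = √(31.72) ≈ 5.632.

5.632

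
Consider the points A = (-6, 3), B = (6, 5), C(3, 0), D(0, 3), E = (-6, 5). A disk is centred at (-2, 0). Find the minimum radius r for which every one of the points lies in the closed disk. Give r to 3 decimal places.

9.434

The required radius is the distance from (-2, 0) to the farthest point.
Squared distances: 25, 89, 25, 13, 41.
Maximum is 89, attained at B.
r = √89 ≈ 9.434.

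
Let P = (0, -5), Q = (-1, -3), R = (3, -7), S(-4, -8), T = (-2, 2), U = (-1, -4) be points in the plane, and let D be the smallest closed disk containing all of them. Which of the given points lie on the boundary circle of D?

R, S, T

A smallest enclosing disk is always determined by at most three of the input points on its boundary.
The minimum enclosing circle is determined by three boundary points: R, S, T.
Their circumcentre is (-37/34, -115/34) with r² = 17225/578.
The farthest remaining point P is at distance² 2197/578 ≤ 17225/578.
The points at distance exactly r from the centre are R, S, T — 3 points.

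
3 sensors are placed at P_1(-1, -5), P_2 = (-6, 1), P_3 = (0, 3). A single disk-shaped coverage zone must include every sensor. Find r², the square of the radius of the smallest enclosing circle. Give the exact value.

Side lengths²: P_1P_2² = 61, P_1P_3² = 65, P_2P_3² = 40.
Since P_1P_3² = 65 < 61 + 40 = 101, the triangle is acute, so the smallest enclosing circle is the circumcircle.
Circumcentre = (-95/46, -37/46), r² = 19825/1058.

19825/1058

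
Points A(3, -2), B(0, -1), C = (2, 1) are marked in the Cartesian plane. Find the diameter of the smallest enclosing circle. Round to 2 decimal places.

Side lengths²: AB² = 10, AC² = 10, BC² = 8.
Since AC² = 10 < 10 + 8 = 18, the triangle is acute, so the smallest enclosing circle is the circumcircle.
Circumcentre = (1.75, -0.75), r² = 3.125.
Diameter = 2r = 2√(3.125) ≈ 3.54.

3.54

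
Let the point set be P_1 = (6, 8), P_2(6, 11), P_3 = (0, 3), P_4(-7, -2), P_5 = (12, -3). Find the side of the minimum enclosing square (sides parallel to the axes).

The bounding box has width 19 and height 14.
An axis-aligned square enclosing the set must have side ≥ max(width, height).
So the minimum side is max(19, 14) = 19.

19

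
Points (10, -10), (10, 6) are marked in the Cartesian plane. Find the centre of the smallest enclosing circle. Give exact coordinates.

The smallest circle enclosing two points has them as diameter endpoints.
Centre = midpoint = (10, -2); r² = |(10, -10)−(10, 6)|²/4 = 256/4 = 64.
Centre = (10, -2).

(10, -2)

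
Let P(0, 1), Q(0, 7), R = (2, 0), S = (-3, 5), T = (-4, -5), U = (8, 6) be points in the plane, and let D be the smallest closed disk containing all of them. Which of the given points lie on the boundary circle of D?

T, U

The minimum enclosing circle of a finite set is fixed by two of the points (as a diameter) or three (as a circumcircle).
The farthest pair is T–U with squared distance 265. The circle on this segment as diameter has centre (2, 0.5) and r² = 265/4 = 66.25.
Check P: distance² to centre = 4.25 ≤ 66.25, so it lies inside.
All remaining points lie in this disk, and no smaller disk contains both endpoints, so this is the minimum enclosing circle.
The points at distance exactly r from the centre are T, U — 2 points.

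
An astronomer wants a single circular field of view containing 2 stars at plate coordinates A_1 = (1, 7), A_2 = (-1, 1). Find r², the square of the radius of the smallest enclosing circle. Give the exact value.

10

The smallest circle enclosing two points has them as diameter endpoints.
Centre = midpoint = (0, 4); r² = |A_1A_2|²/4 = 40/4 = 10.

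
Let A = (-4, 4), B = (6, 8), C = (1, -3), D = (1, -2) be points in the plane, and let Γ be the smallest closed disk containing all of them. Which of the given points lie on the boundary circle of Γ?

A smallest enclosing disk is always determined by at most three of the input points on its boundary.
The minimum enclosing circle is determined by three boundary points: A, B, C.
Their circumcentre is (97/45, 28/9) with r² = 78329/2025.
The farthest remaining point D is at distance² 55604/2025 ≤ 78329/2025.
The points at distance exactly r from the centre are A, B, C — 3 points.

A, B, C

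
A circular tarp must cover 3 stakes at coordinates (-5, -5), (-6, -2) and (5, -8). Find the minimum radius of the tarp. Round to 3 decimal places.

6.265

Call the three points A, B, C in the order given.
Side lengths²: AB² = 10, AC² = 109, BC² = 157.
Since BC² = 157 ≥ 109 + 10 = 119, the angle opposite BC is not acute, so the smallest enclosing circle has BC as diameter.
Centre = midpoint of BC = (-0.5, -5), r² = 157/4 = 39.25.
r = √(39.25) ≈ 6.265.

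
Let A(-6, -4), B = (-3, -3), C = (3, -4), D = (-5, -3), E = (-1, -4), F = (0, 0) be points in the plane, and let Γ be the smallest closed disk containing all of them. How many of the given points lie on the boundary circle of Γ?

2

A smallest enclosing disk is always determined by at most three of the input points on its boundary.
The farthest pair is A–C with squared distance 81. The circle on this segment as diameter has centre (-1.5, -4) and r² = 81/4 = 20.25.
Check B: distance² to centre = 3.25 ≤ 20.25, so it lies inside.
All remaining points lie in this disk, and no smaller disk contains both endpoints, so this is the minimum enclosing circle.
The points at distance exactly r from the centre are A, C — 2 points.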